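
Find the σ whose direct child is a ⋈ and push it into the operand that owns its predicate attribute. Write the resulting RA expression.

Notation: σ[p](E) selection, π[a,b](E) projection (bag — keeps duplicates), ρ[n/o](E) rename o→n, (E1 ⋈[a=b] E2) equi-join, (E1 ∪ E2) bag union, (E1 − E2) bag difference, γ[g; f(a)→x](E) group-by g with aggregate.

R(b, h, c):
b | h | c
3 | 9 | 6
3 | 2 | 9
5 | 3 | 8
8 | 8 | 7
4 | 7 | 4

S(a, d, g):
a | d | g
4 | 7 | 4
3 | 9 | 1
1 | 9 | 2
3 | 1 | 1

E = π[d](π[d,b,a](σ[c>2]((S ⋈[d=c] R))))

σ filters on c, owned by the right side.
E' = π[d](π[d,b,a]((S ⋈[d=c] σ[c>2](R))))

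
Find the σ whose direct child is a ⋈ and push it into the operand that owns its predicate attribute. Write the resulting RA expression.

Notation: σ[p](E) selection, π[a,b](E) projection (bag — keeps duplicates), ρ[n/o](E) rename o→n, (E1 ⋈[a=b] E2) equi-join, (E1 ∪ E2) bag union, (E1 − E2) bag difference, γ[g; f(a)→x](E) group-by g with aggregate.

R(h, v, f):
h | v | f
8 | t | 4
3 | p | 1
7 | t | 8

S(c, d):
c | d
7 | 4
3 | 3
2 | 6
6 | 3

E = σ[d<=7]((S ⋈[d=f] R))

σ filters on d, owned by the left side.
E' = (σ[d<=7](S) ⋈[d=f] R)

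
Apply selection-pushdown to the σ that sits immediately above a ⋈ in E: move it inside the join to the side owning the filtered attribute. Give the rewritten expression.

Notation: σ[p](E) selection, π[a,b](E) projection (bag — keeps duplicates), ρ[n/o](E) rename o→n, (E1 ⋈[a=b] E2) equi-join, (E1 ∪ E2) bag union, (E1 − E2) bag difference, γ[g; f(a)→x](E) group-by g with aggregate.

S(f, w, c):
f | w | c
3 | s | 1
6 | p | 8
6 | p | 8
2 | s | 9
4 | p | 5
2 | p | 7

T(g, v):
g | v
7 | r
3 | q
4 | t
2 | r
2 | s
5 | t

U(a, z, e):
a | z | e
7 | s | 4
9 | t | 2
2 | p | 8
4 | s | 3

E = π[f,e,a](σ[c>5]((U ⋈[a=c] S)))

σ filters on c, owned by the right side.
E' = π[f,e,a]((U ⋈[a=c] σ[c>5](S)))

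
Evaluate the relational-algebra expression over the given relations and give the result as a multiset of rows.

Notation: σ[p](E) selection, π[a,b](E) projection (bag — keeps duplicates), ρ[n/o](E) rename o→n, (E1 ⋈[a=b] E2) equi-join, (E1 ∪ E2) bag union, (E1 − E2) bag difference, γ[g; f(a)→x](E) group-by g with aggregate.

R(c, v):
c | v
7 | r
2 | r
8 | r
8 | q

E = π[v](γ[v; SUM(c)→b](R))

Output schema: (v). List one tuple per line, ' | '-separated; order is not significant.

Row counts bottom-up:
  R → 4
  γ[v; SUM(c)→b](R) → 2
  π[v](γ[v; SUM(c)→b](R)) → 2

== RESULT ==
v
q
r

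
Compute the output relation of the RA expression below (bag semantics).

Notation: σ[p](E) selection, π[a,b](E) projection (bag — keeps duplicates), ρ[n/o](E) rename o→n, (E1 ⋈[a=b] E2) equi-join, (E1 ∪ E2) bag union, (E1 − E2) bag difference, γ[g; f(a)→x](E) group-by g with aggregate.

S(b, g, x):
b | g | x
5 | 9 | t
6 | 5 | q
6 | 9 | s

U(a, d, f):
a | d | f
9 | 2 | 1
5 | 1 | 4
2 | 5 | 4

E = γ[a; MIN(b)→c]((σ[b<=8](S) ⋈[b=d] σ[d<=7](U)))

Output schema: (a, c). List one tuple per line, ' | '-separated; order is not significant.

Stepwise |·|:
  S → 3
  σ[b<=8](S) → 3
  U → 3
  σ[d<=7](U) → 3
  (σ[b<=8](S) ⋈[b=d] σ[d<=7](U)) → 1
  γ[a; MIN(b)→c]((σ[b<=8](S) ⋈[b=d] σ[d<=7](U))) → 1

== RESULT ==
a | c
2 | 5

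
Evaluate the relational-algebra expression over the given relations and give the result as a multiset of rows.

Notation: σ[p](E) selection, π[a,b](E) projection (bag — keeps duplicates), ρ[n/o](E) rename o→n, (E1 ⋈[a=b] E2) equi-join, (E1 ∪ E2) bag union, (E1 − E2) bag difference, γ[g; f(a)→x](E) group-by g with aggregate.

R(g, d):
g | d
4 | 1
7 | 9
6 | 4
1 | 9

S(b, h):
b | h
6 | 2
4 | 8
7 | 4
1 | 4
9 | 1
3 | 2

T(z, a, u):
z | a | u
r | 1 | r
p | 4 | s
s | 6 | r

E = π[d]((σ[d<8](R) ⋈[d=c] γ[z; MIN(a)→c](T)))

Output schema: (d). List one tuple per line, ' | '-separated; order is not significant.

Subexpression sizes:
  R → 4
  σ[d<8](R) → 2
  T → 3
  γ[z; MIN(a)→c](T) → 3
  (σ[d<8](R) ⋈[d=c] γ[z; MIN(a)→c](T)) → 2
  π[d]((σ[d<8](R) ⋈[d=c] γ[z; MIN(a)→c](T))) → 2

== RESULT ==
d
1
4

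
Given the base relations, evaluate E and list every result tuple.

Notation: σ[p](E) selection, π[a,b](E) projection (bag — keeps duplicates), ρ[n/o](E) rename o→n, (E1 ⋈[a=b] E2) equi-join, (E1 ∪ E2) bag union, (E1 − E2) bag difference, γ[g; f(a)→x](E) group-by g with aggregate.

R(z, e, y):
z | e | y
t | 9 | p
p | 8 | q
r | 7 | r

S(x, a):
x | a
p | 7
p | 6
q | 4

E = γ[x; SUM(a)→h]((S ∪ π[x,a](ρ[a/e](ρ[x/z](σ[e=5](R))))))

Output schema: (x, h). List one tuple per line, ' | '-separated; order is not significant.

Stepwise |·|:
  S → 3
  R → 3
  σ[e=5](R) → 0
  ρ[x/z](σ[e=5](R)) → 0
  ρ[a/e](ρ[x/z](σ[e=5](R))) → 0
  π[x,a](ρ[a/e](ρ[x/z](σ[e=5](R)))) → 0
  (S ∪ π[x,a](ρ[a/e](ρ[x/z](σ[e=5](R))))) → 3
  γ[x; SUM(a)→h]((S ∪ π[x,a](ρ[a/e](ρ[x/z](σ[e=5](R)))))) → 2

== RESULT ==
x | h
p | 13
q | 4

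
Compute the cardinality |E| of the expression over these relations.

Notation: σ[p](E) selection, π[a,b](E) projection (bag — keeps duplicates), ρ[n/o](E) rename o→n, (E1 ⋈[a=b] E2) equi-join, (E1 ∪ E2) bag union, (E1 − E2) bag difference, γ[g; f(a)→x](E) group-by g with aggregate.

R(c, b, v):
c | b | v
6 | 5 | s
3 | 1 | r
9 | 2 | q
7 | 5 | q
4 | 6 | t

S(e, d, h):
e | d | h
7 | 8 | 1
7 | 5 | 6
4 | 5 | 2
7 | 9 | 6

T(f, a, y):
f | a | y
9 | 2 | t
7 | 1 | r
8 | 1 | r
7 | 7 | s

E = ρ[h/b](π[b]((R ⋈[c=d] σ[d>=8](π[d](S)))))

Row counts bottom-up:
  R → 5
  S → 4
  π[d](S) → 4
  σ[d>=8](π[d](S)) → 2
  (R ⋈[c=d] σ[d>=8](π[d](S))) → 1
  π[b]((R ⋈[c=d] σ[d>=8](π[d](S)))) → 1
  ρ[h/b](π[b]((R ⋈[c=d] σ[d>=8](π[d](S))))) → 1

|E| = 1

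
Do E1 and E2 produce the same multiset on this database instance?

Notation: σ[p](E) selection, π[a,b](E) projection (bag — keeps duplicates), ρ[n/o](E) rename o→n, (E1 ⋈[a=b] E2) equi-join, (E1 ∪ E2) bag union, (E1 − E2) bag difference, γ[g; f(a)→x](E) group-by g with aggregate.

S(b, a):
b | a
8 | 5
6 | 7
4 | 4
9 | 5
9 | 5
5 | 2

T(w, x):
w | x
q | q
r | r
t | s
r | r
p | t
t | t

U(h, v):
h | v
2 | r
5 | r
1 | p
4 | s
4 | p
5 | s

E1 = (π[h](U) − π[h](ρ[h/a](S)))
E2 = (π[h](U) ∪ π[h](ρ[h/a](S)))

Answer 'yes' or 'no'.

E1 per-node cardinality:
  U → 6
  π[h](U) → 6
  S → 6
  ρ[h/a](S) → 6
  π[h](ρ[h/a](S)) → 6
  (π[h](U) − π[h](ρ[h/a](S))) → 2
E2 per-node cardinality:
  U → 6
  π[h](U) → 6
  S → 6
  ρ[h/a](S) → 6
  π[h](ρ[h/a](S)) → 6
  (π[h](U) ∪ π[h](ρ[h/a](S))) → 12

E1 result:
h
1
4
E2 result:
h
1
2
2
4
4
4
5
5
5
5
5
7
Witness: (7,) appears 0× in E1 but 1× in E2.

no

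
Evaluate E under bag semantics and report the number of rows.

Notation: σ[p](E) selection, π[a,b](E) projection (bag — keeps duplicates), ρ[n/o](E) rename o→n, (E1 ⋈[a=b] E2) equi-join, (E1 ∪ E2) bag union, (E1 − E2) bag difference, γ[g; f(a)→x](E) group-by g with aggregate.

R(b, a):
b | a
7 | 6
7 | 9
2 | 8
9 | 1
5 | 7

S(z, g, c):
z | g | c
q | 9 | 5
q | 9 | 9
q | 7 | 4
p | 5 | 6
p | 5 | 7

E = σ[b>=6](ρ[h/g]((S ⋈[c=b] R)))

Subexpression sizes:
  S → 5
  R → 5
  (S ⋈[c=b] R) → 4
  ρ[h/g]((S ⋈[c=b] R)) → 4
  σ[b>=6](ρ[h/g]((S ⋈[c=b] R))) → 3

|E| = 3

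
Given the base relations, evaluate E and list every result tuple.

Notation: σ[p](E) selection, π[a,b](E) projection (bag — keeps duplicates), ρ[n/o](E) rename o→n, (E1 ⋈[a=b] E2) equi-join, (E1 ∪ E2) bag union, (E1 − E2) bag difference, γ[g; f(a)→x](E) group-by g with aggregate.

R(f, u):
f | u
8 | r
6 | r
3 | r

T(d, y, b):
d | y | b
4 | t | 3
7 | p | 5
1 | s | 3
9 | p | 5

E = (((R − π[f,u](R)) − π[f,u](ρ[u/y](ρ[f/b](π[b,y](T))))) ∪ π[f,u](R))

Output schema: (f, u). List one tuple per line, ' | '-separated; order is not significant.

Subexpression sizes:
  R → 3
  R → 3
  π[f,u](R) → 3
  (R − π[f,u](R)) → 0
  T → 4
  π[b,y](T) → 4
  ρ[f/b](π[b,y](T)) → 4
  ρ[u/y](ρ[f/b](π[b,y](T))) → 4
  π[f,u](ρ[u/y](ρ[f/b](π[b,y](T)))) → 4
  ((R − π[f,u](R)) − π[f,u](ρ[u/y](ρ[f/b](π[b,y](T))))) → 0
  R → 3
  π[f,u](R) → 3
  (((R − π[f,u](R)) − π[f,u](ρ[u/y](ρ[f/b](π[b,y](T))))) ∪ π[f,u](R)) → 3

== RESULT ==
f | u
3 | r
6 | r
8 | r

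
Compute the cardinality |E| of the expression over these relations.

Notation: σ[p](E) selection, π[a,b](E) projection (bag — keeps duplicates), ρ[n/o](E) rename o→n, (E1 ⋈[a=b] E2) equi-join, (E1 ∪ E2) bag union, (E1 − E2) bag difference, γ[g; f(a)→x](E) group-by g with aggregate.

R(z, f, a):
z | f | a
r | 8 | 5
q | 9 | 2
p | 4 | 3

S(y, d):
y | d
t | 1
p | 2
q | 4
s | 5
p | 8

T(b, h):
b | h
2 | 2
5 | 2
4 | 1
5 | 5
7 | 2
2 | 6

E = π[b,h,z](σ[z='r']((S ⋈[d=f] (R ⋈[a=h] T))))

Stepwise |·|:
  S → 5
  R → 3
  T → 6
  (R ⋈[a=h] T) → 4
  (S ⋈[d=f] (R ⋈[a=h] T)) → 1
  σ[z='r']((S ⋈[d=f] (R ⋈[a=h] T))) → 1
  π[b,h,z](σ[z='r']((S ⋈[d=f] (R ⋈[a=h] T)))) → 1

|E| = 1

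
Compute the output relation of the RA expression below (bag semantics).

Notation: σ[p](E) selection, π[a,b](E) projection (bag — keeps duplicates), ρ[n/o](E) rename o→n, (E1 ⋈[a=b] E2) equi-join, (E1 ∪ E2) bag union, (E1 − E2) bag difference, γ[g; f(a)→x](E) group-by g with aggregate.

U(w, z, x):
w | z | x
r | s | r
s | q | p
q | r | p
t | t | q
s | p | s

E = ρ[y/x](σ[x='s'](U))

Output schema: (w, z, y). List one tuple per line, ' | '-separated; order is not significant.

Stepwise |·|:
  U → 5
  σ[x='s'](U) → 1
  ρ[y/x](σ[x='s'](U)) → 1

== RESULT ==
w | z | y
s | p | s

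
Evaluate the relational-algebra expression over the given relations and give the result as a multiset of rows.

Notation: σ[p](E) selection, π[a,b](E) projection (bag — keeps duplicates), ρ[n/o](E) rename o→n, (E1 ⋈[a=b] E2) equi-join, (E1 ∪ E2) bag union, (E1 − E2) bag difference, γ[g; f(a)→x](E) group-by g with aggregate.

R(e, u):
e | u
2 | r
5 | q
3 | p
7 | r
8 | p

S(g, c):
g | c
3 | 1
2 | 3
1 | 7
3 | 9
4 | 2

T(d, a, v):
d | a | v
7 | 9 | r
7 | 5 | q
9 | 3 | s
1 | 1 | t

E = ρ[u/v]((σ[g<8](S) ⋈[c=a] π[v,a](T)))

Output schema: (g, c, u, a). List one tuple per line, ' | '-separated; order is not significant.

Row counts bottom-up:
  S → 5
  σ[g<8](S) → 5
  T → 4
  π[v,a](T) → 4
  (σ[g<8](S) ⋈[c=a] π[v,a](T)) → 3
  ρ[u/v]((σ[g<8](S) ⋈[c=a] π[v,a](T))) → 3

== RESULT ==
g | c | u | a
2 | 3 | s | 3
3 | 1 | t | 1
3 | 9 | r | 9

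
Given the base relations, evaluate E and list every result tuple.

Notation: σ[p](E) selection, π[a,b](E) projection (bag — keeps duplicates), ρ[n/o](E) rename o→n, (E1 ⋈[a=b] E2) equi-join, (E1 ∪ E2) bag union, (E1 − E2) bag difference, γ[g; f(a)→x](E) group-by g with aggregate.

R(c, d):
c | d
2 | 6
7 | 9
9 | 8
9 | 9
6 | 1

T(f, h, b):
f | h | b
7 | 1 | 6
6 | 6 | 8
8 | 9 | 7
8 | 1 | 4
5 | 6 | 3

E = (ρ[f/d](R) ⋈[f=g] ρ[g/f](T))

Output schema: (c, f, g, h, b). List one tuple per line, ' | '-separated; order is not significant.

Per-node cardinality:
  R → 5
  ρ[f/d](R) → 5
  T → 5
  ρ[g/f](T) → 5
  (ρ[f/d](R) ⋈[f=g] ρ[g/f](T)) → 3

== RESULT ==
c | f | g | h | b
2 | 6 | 6 | 6 | 8
9 | 8 | 8 | 1 | 4
9 | 8 | 8 | 9 | 7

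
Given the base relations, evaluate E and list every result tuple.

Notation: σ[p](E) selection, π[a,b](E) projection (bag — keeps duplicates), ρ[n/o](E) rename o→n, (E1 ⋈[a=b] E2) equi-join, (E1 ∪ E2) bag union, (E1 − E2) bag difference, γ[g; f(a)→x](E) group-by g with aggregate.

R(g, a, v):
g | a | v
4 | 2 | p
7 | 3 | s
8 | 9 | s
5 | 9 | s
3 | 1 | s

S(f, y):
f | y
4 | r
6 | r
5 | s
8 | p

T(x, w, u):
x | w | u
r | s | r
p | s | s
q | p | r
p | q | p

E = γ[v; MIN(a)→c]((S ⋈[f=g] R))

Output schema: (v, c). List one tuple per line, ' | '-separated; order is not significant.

Row counts bottom-up:
  S → 4
  R → 5
  (S ⋈[f=g] R) → 3
  γ[v; MIN(a)→c]((S ⋈[f=g] R)) → 2

== RESULT ==
v | c
p | 2
s | 9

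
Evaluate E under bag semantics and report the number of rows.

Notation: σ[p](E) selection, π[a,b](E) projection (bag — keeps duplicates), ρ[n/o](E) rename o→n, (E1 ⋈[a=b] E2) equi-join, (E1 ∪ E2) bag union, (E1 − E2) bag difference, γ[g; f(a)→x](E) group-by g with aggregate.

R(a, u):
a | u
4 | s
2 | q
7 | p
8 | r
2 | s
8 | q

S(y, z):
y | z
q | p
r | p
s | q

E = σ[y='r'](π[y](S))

Stepwise |·|:
  S → 3
  π[y](S) → 3
  σ[y='r'](π[y](S)) → 1

|E| = 1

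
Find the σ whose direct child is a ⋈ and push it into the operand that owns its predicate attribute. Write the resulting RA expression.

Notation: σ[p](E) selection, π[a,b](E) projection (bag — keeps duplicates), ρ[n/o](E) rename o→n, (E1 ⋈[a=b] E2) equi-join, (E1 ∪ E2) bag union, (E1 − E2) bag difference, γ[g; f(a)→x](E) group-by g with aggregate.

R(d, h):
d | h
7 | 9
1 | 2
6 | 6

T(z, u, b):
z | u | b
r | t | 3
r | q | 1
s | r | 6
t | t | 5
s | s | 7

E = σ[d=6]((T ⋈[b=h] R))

σ filters on d, owned by the right side.
E' = (T ⋈[b=h] σ[d=6](R))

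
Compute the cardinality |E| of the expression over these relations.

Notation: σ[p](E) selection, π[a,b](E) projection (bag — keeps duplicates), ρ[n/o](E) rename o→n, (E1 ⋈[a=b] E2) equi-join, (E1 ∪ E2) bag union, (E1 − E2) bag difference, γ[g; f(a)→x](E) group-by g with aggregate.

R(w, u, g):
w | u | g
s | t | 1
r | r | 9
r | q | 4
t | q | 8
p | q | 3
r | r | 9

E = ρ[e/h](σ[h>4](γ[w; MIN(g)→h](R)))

Per-node cardinality:
  R → 6
  γ[w; MIN(g)→h](R) → 4
  σ[h>4](γ[w; MIN(g)→h](R)) → 1
  ρ[e/h](σ[h>4](γ[w; MIN(g)→h](R))) → 1

|E| = 1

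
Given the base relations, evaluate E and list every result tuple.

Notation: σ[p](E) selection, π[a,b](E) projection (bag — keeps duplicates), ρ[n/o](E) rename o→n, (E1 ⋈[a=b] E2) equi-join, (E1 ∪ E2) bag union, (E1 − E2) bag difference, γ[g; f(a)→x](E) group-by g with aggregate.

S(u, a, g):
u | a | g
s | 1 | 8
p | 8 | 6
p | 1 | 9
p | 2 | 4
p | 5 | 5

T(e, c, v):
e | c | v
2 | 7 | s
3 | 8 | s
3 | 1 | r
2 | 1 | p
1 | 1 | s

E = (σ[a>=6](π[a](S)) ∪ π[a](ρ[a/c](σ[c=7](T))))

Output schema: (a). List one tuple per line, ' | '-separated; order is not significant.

Row counts bottom-up:
  S → 5
  π[a](S) → 5
  σ[a>=6](π[a](S)) → 1
  T → 5
  σ[c=7](T) → 1
  ρ[a/c](σ[c=7](T)) → 1
  π[a](ρ[a/c](σ[c=7](T))) → 1
  (σ[a>=6](π[a](S)) ∪ π[a](ρ[a/c](σ[c=7](T)))) → 2

== RESULT ==
a
7
8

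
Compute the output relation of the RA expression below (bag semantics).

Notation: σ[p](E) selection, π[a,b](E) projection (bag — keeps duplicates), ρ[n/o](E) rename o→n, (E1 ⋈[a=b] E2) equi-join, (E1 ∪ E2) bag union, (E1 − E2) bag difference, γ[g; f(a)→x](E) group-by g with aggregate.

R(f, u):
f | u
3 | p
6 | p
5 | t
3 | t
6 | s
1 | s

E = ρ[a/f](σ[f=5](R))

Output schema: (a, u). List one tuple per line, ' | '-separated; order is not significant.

Row counts bottom-up:
  R → 6
  σ[f=5](R) → 1
  ρ[a/f](σ[f=5](R)) → 1

== RESULT ==
a | u
5 | t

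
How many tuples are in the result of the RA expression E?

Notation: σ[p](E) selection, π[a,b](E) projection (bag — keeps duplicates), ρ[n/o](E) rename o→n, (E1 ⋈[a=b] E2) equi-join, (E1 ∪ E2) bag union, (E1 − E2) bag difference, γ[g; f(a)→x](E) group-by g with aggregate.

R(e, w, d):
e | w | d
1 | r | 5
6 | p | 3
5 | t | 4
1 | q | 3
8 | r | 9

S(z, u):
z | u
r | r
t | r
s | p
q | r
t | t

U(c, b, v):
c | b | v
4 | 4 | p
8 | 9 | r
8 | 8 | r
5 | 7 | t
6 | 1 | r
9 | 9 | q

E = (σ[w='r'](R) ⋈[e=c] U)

Subexpression sizes:
  R → 5
  σ[w='r'](R) → 2
  U → 6
  (σ[w='r'](R) ⋈[e=c] U) → 2

|E| = 2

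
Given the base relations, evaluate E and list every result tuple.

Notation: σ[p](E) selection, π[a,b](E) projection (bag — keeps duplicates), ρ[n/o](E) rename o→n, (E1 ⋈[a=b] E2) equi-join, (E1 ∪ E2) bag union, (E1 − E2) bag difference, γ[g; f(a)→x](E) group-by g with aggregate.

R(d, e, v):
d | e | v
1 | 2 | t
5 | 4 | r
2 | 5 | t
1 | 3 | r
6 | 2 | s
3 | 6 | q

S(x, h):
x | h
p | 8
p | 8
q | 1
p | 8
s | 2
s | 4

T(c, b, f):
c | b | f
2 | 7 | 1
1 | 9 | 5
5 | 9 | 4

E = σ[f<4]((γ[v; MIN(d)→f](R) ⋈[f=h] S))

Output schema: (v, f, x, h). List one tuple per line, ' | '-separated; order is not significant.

Stepwise |·|:
  R → 6
  γ[v; MIN(d)→f](R) → 4
  S → 6
  (γ[v; MIN(d)→f](R) ⋈[f=h] S) → 2
  σ[f<4]((γ[v; MIN(d)→f](R) ⋈[f=h] S)) → 2

== RESULT ==
v | f | x | h
r | 1 | q | 1
t | 1 | q | 1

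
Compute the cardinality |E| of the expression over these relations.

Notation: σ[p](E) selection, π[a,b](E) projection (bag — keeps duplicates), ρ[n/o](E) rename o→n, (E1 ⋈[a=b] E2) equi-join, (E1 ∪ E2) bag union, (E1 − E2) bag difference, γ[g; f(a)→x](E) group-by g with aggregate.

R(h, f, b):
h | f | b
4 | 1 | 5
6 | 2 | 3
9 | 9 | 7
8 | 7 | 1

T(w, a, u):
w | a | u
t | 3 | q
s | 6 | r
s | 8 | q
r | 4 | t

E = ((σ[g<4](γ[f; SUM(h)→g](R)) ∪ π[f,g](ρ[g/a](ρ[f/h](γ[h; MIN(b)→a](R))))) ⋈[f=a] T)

Subexpression sizes:
  R → 4
  γ[f; SUM(h)→g](R) → 4
  σ[g<4](γ[f; SUM(h)→g](R)) → 0
  R → 4
  γ[h; MIN(b)→a](R) → 4
  ρ[f/h](γ[h; MIN(b)→a](R)) → 4
  ρ[g/a](ρ[f/h](γ[h; MIN(b)→a](R))) → 4
  π[f,g](ρ[g/a](ρ[f/h](γ[h; MIN(b)→a](R)))) → 4
  (σ[g<4](γ[f; SUM(h)→g](R)) ∪ π[f,g](ρ[g/a](ρ[f/h](γ[h; MIN(b)→a](R))))) → 4
  T → 4
  ((σ[g<4](γ[f; SUM(h)→g](R)) ∪ π[f,g](ρ[g/a](ρ[f/h](γ[h; MIN(b)→a](R))))) ⋈[f=a] T) → 3

|E| = 3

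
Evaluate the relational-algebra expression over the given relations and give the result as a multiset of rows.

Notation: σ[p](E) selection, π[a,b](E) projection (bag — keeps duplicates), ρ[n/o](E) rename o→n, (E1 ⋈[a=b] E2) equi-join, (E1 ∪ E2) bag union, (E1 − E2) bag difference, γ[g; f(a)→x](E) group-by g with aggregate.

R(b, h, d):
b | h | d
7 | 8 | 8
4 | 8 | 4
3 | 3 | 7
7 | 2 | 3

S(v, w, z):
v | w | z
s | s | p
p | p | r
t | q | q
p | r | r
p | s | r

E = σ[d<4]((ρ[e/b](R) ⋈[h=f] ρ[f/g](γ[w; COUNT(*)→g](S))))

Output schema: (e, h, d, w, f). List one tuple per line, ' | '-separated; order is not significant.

Row counts bottom-up:
  R → 4
  ρ[e/b](R) → 4
  S → 5
  γ[w; COUNT(*)→g](S) → 4
  ρ[f/g](γ[w; COUNT(*)→g](S)) → 4
  (ρ[e/b](R) ⋈[h=f] ρ[f/g](γ[w; COUNT(*)→g](S))) → 1
  σ[d<4]((ρ[e/b](R) ⋈[h=f] ρ[f/g](γ[w; COUNT(*)→g](S)))) → 1

== RESULT ==
e | h | d | w | f
7 | 2 | 3 | s | 2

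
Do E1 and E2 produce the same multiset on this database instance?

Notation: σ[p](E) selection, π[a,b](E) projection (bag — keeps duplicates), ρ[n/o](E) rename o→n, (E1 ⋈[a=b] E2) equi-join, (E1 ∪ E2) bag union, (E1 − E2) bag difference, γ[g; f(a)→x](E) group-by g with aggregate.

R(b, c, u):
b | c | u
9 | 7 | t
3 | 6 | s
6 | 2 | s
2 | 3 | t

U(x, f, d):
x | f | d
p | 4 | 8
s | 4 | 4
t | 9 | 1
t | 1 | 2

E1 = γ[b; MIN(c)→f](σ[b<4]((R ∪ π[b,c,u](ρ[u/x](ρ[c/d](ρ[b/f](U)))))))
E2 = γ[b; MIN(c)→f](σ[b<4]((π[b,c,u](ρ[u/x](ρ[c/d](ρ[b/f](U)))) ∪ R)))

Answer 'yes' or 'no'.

E1 stepwise |·|:
  R → 4
  U → 4
  ρ[b/f](U) → 4
  ρ[c/d](ρ[b/f](U)) → 4
  ρ[u/x](ρ[c/d](ρ[b/f](U))) → 4
  π[b,c,u](ρ[u/x](ρ[c/d](ρ[b/f](U)))) → 4
  (R ∪ π[b,c,u](ρ[u/x](ρ[c/d](ρ[b/f](U))))) → 8
  σ[b<4]((R ∪ π[b,c,u](ρ[u/x](ρ[c/d](ρ[b/f](U)))))) → 3
  γ[b; MIN(c)→f](σ[b<4]((R ∪ π[b,c,u](ρ[u/x](ρ[c/d](ρ[b/f](U))))))) → 3
E2 stepwise |·|:
  U → 4
  ρ[b/f](U) → 4
  ρ[c/d](ρ[b/f](U)) → 4
  ρ[u/x](ρ[c/d](ρ[b/f](U))) → 4
  π[b,c,u](ρ[u/x](ρ[c/d](ρ[b/f](U)))) → 4
  R → 4
  (π[b,c,u](ρ[u/x](ρ[c/d](ρ[b/f](U)))) ∪ R) → 8
  σ[b<4]((π[b,c,u](ρ[u/x](ρ[c/d](ρ[b/f](U)))) ∪ R)) → 3
  γ[b; MIN(c)→f](σ[b<4]((π[b,c,u](ρ[u/x](ρ[c/d](ρ[b/f](U)))) ∪ R))) → 3

E1 and E2 produce the same multiset:
b | f
1 | 2
2 | 3
3 | 6

yes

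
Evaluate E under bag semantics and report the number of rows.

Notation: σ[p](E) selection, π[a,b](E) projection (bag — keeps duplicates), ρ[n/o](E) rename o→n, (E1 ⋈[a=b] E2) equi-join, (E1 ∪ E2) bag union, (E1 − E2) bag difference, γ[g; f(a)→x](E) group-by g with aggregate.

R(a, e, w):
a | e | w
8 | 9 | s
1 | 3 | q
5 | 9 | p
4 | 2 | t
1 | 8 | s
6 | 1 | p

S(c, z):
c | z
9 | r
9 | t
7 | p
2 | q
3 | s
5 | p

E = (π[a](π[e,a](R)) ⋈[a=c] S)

Row counts bottom-up:
  R → 6
  π[e,a](R) → 6
  π[a](π[e,a](R)) → 6
  S → 6
  (π[a](π[e,a](R)) ⋈[a=c] S) → 1

|E| = 1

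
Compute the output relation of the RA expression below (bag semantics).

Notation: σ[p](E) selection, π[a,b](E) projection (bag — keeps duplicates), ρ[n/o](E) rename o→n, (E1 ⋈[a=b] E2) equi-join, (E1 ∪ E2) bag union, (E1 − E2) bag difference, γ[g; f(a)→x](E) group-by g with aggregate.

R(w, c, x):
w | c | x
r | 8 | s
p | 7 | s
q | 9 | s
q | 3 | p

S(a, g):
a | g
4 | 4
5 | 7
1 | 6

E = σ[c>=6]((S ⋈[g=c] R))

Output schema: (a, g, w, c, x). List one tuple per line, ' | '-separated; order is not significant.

Per-node cardinality:
  S → 3
  R → 4
  (S ⋈[g=c] R) → 1
  σ[c>=6]((S ⋈[g=c] R)) → 1

== RESULT ==
a | g | w | c | x
5 | 7 | p | 7 | s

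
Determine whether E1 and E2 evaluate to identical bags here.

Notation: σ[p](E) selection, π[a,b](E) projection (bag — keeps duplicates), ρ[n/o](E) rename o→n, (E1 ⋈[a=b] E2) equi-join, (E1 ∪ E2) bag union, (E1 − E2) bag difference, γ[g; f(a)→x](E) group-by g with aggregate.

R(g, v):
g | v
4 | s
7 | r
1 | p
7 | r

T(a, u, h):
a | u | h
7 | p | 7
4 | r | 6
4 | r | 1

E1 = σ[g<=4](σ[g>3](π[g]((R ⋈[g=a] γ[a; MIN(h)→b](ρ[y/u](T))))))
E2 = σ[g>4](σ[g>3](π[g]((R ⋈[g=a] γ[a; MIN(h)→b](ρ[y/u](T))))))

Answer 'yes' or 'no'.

E1 per-node cardinality:
  R → 4
  T → 3
  ρ[y/u](T) → 3
  γ[a; MIN(h)→b](ρ[y/u](T)) → 2
  (R ⋈[g=a] γ[a; MIN(h)→b](ρ[y/u](T))) → 3
  π[g]((R ⋈[g=a] γ[a; MIN(h)→b](ρ[y/u](T)))) → 3
  σ[g>3](π[g]((R ⋈[g=a] γ[a; MIN(h)→b](ρ[y/u](T))))) → 3
  σ[g<=4](σ[g>3](π[g]((R ⋈[g=a] γ[a; MIN(h)→b](ρ[y/u](T)))))) → 1
E2 per-node cardinality:
  R → 4
  T → 3
  ρ[y/u](T) → 3
  γ[a; MIN(h)→b](ρ[y/u](T)) → 2
  (R ⋈[g=a] γ[a; MIN(h)→b](ρ[y/u](T))) → 3
  π[g]((R ⋈[g=a] γ[a; MIN(h)→b](ρ[y/u](T)))) → 3
  σ[g>3](π[g]((R ⋈[g=a] γ[a; MIN(h)→b](ρ[y/u](T))))) → 3
  σ[g>4](σ[g>3](π[g]((R ⋈[g=a] γ[a; MIN(h)→b](ρ[y/u](T)))))) → 2

E1 result:
g
4
E2 result:
g
7
7
Witness: (7,) appears 0× in E1 but 2× in E2.

no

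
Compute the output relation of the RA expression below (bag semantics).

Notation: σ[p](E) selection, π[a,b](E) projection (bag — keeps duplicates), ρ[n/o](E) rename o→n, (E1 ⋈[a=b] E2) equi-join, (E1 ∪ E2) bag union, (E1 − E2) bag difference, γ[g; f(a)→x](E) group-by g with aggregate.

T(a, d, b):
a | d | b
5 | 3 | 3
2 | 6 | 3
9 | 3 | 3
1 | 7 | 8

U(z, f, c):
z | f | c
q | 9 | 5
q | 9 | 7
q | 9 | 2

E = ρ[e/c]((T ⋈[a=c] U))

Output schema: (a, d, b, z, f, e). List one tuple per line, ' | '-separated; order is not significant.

Stepwise |·|:
  T → 4
  U → 3
  (T ⋈[a=c] U) → 2
  ρ[e/c]((T ⋈[a=c] U)) → 2

== RESULT ==
a | d | b | z | f | e
2 | 6 | 3 | q | 9 | 2
5 | 3 | 3 | q | 9 | 5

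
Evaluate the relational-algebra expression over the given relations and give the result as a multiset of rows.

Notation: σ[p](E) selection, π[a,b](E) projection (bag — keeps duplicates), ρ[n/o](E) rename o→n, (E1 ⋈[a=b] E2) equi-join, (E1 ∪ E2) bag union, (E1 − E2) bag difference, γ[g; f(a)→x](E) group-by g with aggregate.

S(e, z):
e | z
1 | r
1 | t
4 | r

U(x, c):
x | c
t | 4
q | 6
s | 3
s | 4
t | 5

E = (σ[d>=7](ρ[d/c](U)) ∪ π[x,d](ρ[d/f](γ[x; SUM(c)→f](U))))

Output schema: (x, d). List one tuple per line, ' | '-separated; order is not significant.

Stepwise |·|:
  U → 5
  ρ[d/c](U) → 5
  σ[d>=7](ρ[d/c](U)) → 0
  U → 5
  γ[x; SUM(c)→f](U) → 3
  ρ[d/f](γ[x; SUM(c)→f](U)) → 3
  π[x,d](ρ[d/f](γ[x; SUM(c)→f](U))) → 3
  (σ[d>=7](ρ[d/c](U)) ∪ π[x,d](ρ[d/f](γ[x; SUM(c)→f](U)))) → 3

== RESULT ==
x | d
q | 6
s | 7
t | 9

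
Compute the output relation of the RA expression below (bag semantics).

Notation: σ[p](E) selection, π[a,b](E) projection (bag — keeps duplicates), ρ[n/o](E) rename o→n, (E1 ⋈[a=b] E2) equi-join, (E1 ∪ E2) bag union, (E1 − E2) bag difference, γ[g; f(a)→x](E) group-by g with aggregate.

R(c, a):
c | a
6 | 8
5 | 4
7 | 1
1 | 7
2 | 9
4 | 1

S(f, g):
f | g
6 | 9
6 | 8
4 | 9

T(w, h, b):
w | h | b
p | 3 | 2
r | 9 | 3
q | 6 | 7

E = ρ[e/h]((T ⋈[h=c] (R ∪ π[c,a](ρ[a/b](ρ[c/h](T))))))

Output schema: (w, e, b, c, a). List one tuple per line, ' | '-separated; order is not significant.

Row counts bottom-up:
  T → 3
  R → 6
  T → 3
  ρ[c/h](T) → 3
  ρ[a/b](ρ[c/h](T)) → 3
  π[c,a](ρ[a/b](ρ[c/h](T))) → 3
  (R ∪ π[c,a](ρ[a/b](ρ[c/h](T)))) → 9
  (T ⋈[h=c] (R ∪ π[c,a](ρ[a/b](ρ[c/h](T))))) → 4
  ρ[e/h]((T ⋈[h=c] (R ∪ π[c,a](ρ[a/b](ρ[c/h](T)))))) → 4

== RESULT ==
w | e | b | c | a
p | 3 | 2 | 3 | 2
q | 6 | 7 | 6 | 7
q | 6 | 7 | 6 | 8
r | 9 | 3 | 9 | 3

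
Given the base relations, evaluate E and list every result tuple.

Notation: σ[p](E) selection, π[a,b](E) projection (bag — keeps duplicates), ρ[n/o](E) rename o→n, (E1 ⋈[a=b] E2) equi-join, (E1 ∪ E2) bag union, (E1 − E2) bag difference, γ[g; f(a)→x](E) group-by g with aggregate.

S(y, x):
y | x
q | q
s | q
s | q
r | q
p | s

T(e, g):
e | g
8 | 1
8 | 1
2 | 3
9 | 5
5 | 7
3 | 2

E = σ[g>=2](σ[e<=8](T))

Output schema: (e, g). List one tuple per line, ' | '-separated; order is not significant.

Subexpression sizes:
  T → 6
  σ[e<=8](T) → 5
  σ[g>=2](σ[e<=8](T)) → 3

== RESULT ==
e | g
2 | 3
3 | 2
5 | 7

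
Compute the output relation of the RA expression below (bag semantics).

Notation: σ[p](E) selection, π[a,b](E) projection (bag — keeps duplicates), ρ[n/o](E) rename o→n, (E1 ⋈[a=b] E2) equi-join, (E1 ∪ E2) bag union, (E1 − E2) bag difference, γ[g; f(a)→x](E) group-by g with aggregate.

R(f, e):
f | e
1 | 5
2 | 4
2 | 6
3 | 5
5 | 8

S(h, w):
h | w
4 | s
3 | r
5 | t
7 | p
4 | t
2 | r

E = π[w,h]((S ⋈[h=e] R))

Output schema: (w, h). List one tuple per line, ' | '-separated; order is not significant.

Row counts bottom-up:
  S → 6
  R → 5
  (S ⋈[h=e] R) → 4
  π[w,h]((S ⋈[h=e] R)) → 4

== RESULT ==
w | h
s | 4
t | 4
t | 5
t | 5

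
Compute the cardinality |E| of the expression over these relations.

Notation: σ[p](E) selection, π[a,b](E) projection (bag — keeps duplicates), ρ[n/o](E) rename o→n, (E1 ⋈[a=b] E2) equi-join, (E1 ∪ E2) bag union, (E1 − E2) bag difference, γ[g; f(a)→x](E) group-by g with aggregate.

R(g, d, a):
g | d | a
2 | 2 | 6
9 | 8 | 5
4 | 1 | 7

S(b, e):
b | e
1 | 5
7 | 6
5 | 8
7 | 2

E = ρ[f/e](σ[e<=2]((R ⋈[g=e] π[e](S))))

Row counts bottom-up:
  R → 3
  S → 4
  π[e](S) → 4
  (R ⋈[g=e] π[e](S)) → 1
  σ[e<=2]((R ⋈[g=e] π[e](S))) → 1
  ρ[f/e](σ[e<=2]((R ⋈[g=e] π[e](S)))) → 1

|E| = 1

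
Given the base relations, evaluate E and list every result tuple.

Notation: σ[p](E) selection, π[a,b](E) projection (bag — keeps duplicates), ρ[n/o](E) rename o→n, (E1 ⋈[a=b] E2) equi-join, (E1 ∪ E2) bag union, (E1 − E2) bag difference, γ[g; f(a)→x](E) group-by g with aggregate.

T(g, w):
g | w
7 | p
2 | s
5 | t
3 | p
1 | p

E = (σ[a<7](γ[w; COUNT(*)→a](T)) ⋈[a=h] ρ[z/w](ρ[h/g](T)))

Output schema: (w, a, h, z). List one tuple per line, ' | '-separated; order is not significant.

Row counts bottom-up:
  T → 5
  γ[w; COUNT(*)→a](T) → 3
  σ[a<7](γ[w; COUNT(*)→a](T)) → 3
  T → 5
  ρ[h/g](T) → 5
  ρ[z/w](ρ[h/g](T)) → 5
  (σ[a<7](γ[w; COUNT(*)→a](T)) ⋈[a=h] ρ[z/w](ρ[h/g](T))) → 3

== RESULT ==
w | a | h | z
p | 3 | 3 | p
s | 1 | 1 | p
t | 1 | 1 | p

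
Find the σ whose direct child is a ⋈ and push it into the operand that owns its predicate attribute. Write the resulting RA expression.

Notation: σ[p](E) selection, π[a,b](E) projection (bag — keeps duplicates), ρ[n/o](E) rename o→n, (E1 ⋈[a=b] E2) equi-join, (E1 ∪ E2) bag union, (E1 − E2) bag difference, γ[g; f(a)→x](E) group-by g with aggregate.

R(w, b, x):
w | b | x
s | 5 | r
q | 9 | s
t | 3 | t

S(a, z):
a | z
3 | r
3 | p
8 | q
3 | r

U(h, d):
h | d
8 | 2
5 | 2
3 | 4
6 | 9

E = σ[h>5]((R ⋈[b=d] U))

σ filters on h, owned by the right side.
E' = (R ⋈[b=d] σ[h>5](U))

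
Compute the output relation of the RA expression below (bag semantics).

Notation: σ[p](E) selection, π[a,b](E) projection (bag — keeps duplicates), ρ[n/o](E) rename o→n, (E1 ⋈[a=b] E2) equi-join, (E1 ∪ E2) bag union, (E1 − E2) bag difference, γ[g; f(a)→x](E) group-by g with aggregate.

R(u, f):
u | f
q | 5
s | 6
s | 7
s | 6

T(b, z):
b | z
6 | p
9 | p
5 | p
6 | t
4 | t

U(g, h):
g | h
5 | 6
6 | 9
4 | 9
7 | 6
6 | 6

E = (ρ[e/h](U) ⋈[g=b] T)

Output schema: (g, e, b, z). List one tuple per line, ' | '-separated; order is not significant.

Per-node cardinality:
  U → 5
  ρ[e/h](U) → 5
  T → 5
  (ρ[e/h](U) ⋈[g=b] T) → 6

== RESULT ==
g | e | b | z
4 | 9 | 4 | t
5 | 6 | 5 | p
6 | 6 | 6 | p
6 | 6 | 6 | t
6 | 9 | 6 | p
6 | 9 | 6 | t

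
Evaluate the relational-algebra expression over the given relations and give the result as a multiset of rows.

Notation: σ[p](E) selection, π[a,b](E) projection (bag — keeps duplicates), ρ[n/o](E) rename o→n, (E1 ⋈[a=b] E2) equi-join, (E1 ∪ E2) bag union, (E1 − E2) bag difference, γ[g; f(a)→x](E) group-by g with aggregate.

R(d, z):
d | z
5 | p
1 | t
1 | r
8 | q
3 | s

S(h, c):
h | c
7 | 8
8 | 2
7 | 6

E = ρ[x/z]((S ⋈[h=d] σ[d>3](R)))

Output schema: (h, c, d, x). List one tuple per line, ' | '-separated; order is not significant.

Row counts bottom-up:
  S → 3
  R → 5
  σ[d>3](R) → 2
  (S ⋈[h=d] σ[d>3](R)) → 1
  ρ[x/z]((S ⋈[h=d] σ[d>3](R))) → 1

== RESULT ==
h | c | d | x
8 | 2 | 8 | q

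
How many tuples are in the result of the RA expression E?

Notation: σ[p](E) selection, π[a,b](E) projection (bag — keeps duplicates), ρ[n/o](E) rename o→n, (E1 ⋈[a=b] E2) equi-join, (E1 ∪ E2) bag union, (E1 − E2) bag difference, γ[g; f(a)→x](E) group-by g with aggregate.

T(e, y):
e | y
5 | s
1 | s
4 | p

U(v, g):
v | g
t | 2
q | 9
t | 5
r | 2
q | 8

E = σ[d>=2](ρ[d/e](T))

Subexpression sizes:
  T → 3
  ρ[d/e](T) → 3
  σ[d>=2](ρ[d/e](T)) → 2

|E| = 2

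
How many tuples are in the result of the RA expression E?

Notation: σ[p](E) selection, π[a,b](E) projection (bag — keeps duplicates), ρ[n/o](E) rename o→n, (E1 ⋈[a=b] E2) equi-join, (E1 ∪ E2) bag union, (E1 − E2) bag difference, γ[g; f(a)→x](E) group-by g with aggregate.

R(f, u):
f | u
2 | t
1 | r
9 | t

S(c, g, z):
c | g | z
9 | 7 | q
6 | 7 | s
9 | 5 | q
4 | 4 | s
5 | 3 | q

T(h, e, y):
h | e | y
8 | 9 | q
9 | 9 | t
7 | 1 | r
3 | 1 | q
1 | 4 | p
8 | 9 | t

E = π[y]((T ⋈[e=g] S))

Stepwise |·|:
  T → 6
  S → 5
  (T ⋈[e=g] S) → 1
  π[y]((T ⋈[e=g] S)) → 1

|E| = 1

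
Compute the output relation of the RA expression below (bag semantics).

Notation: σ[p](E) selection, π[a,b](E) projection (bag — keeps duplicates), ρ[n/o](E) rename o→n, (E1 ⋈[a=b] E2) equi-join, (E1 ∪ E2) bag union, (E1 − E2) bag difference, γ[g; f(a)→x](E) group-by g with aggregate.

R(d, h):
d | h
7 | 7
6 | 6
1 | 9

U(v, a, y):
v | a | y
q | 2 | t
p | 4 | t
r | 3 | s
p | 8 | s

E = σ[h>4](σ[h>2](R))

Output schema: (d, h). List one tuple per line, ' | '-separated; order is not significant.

Per-node cardinality:
  R → 3
  σ[h>2](R) → 3
  σ[h>4](σ[h>2](R)) → 3

== RESULT ==
d | h
1 | 9
6 | 6
7 | 7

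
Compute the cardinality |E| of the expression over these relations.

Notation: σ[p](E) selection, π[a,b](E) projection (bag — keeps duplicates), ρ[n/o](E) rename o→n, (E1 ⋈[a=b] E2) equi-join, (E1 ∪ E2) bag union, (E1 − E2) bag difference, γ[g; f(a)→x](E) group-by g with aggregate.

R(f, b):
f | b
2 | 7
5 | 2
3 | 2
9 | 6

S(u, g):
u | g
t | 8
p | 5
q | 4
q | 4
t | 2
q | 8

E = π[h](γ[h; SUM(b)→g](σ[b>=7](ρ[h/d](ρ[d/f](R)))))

Stepwise |·|:
  R → 4
  ρ[d/f](R) → 4
  ρ[h/d](ρ[d/f](R)) → 4
  σ[b>=7](ρ[h/d](ρ[d/f](R))) → 1
  γ[h; SUM(b)→g](σ[b>=7](ρ[h/d](ρ[d/f](R)))) → 1
  π[h](γ[h; SUM(b)→g](σ[b>=7](ρ[h/d](ρ[d/f](R))))) → 1

|E| = 1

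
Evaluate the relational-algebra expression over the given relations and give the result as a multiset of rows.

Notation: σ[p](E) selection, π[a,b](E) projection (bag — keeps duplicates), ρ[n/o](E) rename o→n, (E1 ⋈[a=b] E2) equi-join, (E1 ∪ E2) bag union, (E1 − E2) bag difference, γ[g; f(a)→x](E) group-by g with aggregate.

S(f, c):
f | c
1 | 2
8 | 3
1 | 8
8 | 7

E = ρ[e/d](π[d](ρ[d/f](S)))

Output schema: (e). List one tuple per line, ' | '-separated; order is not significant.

Stepwise |·|:
  S → 4
  ρ[d/f](S) → 4
  π[d](ρ[d/f](S)) → 4
  ρ[e/d](π[d](ρ[d/f](S))) → 4

== RESULT ==
e
1
1
8
8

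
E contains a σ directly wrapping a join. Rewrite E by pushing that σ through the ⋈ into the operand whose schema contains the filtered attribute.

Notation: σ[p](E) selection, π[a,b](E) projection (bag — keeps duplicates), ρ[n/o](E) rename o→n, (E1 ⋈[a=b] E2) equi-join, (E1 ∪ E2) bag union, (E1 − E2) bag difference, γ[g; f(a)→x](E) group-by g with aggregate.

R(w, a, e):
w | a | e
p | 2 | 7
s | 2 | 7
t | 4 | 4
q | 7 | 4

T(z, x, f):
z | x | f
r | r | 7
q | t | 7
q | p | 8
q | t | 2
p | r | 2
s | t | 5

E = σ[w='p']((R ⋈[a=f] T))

σ filters on w, owned by the left side.
E' = (σ[w='p'](R) ⋈[a=f] T)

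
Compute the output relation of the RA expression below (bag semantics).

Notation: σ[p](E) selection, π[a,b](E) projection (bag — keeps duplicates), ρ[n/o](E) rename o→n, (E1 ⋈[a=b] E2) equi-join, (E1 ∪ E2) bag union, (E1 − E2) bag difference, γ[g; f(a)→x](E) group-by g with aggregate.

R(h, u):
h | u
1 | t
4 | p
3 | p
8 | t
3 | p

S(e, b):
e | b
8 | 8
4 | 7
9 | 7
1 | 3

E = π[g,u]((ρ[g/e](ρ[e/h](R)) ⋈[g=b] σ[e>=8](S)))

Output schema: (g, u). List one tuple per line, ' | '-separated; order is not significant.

Subexpression sizes:
  R → 5
  ρ[e/h](R) → 5
  ρ[g/e](ρ[e/h](R)) → 5
  S → 4
  σ[e>=8](S) → 2
  (ρ[g/e](ρ[e/h](R)) ⋈[g=b] σ[e>=8](S)) → 1
  π[g,u]((ρ[g/e](ρ[e/h](R)) ⋈[g=b] σ[e>=8](S))) → 1

== RESULT ==
g | u
8 | t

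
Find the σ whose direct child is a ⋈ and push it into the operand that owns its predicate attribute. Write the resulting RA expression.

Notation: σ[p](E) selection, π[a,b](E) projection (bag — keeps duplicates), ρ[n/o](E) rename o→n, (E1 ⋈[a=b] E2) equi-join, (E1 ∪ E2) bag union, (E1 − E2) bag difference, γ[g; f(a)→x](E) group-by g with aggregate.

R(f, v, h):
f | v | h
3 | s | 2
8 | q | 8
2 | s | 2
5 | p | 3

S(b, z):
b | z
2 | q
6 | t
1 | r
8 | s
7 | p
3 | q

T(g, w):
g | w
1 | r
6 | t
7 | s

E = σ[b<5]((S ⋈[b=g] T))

σ filters on b, owned by the left side.
E' = (σ[b<5](S) ⋈[b=g] T)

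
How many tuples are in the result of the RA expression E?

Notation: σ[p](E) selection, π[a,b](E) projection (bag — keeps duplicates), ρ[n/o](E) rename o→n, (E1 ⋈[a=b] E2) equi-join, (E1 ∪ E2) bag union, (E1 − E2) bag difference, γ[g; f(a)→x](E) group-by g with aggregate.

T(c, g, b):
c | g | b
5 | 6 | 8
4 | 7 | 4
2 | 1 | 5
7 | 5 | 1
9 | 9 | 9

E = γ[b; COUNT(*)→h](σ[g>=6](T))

Stepwise |·|:
  T → 5
  σ[g>=6](T) → 3
  γ[b; COUNT(*)→h](σ[g>=6](T)) → 3

|E| = 3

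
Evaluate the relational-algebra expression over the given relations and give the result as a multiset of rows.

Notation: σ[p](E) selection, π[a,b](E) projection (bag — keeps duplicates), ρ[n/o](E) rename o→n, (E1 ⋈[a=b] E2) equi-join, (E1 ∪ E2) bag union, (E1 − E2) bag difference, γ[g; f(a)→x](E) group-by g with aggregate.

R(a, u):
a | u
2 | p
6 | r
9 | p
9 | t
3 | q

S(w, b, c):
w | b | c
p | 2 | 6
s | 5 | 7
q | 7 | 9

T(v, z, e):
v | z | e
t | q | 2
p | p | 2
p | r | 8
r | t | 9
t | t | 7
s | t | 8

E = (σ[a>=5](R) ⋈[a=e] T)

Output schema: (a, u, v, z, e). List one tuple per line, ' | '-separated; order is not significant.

Subexpression sizes:
  R → 5
  σ[a>=5](R) → 3
  T → 6
  (σ[a>=5](R) ⋈[a=e] T) → 2

== RESULT ==
a | u | v | z | e
9 | p | r | t | 9
9 | t | r | t | 9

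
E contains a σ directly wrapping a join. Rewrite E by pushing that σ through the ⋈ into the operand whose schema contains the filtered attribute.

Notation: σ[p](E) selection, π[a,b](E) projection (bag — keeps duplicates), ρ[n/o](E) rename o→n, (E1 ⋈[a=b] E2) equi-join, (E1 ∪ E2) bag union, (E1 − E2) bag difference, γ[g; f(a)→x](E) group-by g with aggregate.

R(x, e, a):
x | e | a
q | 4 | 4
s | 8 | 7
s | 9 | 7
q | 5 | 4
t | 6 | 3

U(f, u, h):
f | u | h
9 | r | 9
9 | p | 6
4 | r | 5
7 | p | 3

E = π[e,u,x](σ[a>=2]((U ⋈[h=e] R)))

σ filters on a, owned by the right side.
E' = π[e,u,x]((U ⋈[h=e] σ[a>=2](R)))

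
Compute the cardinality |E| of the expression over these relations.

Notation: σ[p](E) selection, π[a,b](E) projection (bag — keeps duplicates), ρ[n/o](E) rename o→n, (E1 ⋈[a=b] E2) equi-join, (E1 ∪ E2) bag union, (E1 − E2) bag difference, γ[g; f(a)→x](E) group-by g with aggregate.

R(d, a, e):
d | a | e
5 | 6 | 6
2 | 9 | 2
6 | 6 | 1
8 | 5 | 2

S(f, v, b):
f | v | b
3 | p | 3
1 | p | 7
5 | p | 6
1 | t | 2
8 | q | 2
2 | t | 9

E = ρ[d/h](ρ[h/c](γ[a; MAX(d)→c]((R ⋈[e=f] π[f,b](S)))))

Row counts bottom-up:
  R → 4
  S → 6
  π[f,b](S) → 6
  (R ⋈[e=f] π[f,b](S)) → 4
  γ[a; MAX(d)→c]((R ⋈[e=f] π[f,b](S))) → 3
  ρ[h/c](γ[a; MAX(d)→c]((R ⋈[e=f] π[f,b](S)))) → 3
  ρ[d/h](ρ[h/c](γ[a; MAX(d)→c]((R ⋈[e=f] π[f,b](S))))) → 3

|E| = 3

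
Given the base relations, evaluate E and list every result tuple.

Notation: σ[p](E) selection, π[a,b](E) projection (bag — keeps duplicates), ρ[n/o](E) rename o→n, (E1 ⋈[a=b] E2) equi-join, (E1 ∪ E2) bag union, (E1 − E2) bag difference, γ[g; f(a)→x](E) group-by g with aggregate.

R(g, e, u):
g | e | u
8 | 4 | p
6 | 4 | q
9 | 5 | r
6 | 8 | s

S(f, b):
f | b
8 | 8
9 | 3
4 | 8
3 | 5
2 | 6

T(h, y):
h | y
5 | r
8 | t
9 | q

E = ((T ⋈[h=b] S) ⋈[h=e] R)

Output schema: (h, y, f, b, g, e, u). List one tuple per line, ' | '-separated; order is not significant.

Row counts bottom-up:
  T → 3
  S → 5
  (T ⋈[h=b] S) → 3
  R → 4
  ((T ⋈[h=b] S) ⋈[h=e] R) → 3

== RESULT ==
h | y | f | b | g | e | u
5 | r | 3 | 5 | 9 | 5 | r
8 | t | 4 | 8 | 6 | 8 | s
8 | t | 8 | 8 | 6 | 8 | s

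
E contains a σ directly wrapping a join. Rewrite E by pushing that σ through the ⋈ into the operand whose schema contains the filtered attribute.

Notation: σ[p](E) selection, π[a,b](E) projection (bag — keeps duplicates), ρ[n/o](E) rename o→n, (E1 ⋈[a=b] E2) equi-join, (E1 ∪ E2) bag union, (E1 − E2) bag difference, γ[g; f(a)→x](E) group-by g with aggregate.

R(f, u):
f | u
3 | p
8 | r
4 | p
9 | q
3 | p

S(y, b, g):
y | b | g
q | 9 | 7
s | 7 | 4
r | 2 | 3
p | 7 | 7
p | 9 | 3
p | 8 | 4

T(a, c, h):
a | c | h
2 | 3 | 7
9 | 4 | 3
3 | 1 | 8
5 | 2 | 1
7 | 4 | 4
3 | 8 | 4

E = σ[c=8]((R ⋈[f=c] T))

σ filters on c, owned by the right side.
E' = (R ⋈[f=c] σ[c=8](T))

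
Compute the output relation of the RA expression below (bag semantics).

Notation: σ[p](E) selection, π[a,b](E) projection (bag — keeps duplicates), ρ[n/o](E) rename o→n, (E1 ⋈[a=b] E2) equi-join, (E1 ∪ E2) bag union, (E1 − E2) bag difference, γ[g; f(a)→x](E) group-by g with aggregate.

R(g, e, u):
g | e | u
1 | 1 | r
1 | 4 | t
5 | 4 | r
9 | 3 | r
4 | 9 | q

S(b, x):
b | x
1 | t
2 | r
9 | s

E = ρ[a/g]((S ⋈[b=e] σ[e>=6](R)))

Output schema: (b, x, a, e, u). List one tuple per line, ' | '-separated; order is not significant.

Subexpression sizes:
  S → 3
  R → 5
  σ[e>=6](R) → 1
  (S ⋈[b=e] σ[e>=6](R)) → 1
  ρ[a/g]((S ⋈[b=e] σ[e>=6](R))) → 1

== RESULT ==
b | x | a | e | u
9 | s | 4 | 9 | q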